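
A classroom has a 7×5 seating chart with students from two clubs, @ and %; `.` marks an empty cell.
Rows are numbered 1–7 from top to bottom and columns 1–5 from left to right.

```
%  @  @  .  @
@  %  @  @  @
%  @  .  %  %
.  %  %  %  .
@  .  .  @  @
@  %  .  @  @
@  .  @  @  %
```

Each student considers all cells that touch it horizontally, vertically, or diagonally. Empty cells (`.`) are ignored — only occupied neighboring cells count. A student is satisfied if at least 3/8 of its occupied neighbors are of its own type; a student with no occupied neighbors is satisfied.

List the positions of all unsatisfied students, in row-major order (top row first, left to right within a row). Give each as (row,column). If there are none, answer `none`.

(1,1), (2,2), (3,2), (5,1), (6,2), (7,5)

Row 1: (1,1)% 1/3 unhappy · (1,2)@ 3/5 ok · (1,3)@ 3/4 ok · (1,5)@ 2/2 ok
Row 2: (2,1)@ 2/5 ok · (2,2)% 2/7 unhappy · (2,3)@ 4/6 ok · (2,4)@ 4/6 ok · (2,5)@ 2/4 ok
Row 3: (3,1)% 2/4 ok · (3,2)@ 2/6 unhappy · (3,4)% 3/6 ok · (3,5)% 2/4 ok
Row 4: (4,2)% 2/4 ok · (4,3)% 3/5 ok · (4,4)% 3/5 ok
Row 5: (5,1)@ 1/3 unhappy · (5,4)@ 3/5 ok · (5,5)@ 3/4 ok
Row 6: (6,1)@ 2/3 ok · (6,2)% 0/4 unhappy · (6,4)@ 5/6 ok · (6,5)@ 4/5 ok
Row 7: (7,1)@ 1/2 ok · (7,3)@ 2/3 ok · (7,4)@ 3/4 ok · (7,5)% 0/3 unhappy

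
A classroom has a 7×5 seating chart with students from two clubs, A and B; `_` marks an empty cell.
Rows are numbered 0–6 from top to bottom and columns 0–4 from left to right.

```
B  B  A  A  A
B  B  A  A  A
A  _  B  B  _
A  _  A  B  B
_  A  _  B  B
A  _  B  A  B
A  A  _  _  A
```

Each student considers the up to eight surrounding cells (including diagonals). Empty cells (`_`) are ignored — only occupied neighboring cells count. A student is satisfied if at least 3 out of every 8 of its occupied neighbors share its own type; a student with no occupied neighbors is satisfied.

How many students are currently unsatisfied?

(0,0)B 3/3 ✓
(0,1)B 3/5 ✓
(0,2)A 3/5 ✓
(0,3)A 5/5 ✓
(0,4)A 3/3 ✓
(1,0)B 3/4 ✓
(1,1)B 4/7 ✓
(1,2)A 3/7 ✓
(1,3)A 5/7 ✓
(1,4)A 3/4 ✓
(2,0)A 1/3 ✗
(2,2)B 3/6 ✓
(2,3)B 3/7 ✓
(3,0)A 2/2 ✓
(3,2)A 1/5 ✗
(3,3)B 5/6 ✓
(3,4)B 4/4 ✓
(4,1)A 3/4 ✓
(4,3)B 5/7 ✓
(4,4)B 4/5 ✓
(5,0)A 3/3 ✓
(5,2)B 1/4 ✗
(5,3)A 1/5 ✗
(5,4)B 2/4 ✓
(6,0)A 2/2 ✓
(6,1)A 2/3 ✓
(6,4)A 1/2 ✓
Unsatisfied: (2,0), (3,2), (5,2), (5,3) — 4 in total.

4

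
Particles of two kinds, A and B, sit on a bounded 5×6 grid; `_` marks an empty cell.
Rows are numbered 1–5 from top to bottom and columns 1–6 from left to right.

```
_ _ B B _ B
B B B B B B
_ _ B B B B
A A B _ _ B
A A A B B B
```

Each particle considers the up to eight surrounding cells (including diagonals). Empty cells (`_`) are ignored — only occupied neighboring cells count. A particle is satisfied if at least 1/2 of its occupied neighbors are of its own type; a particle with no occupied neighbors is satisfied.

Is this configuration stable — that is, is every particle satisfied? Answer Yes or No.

(1,3)B 4/4 ✓
(1,4)B 4/4 ✓
(1,6)B 2/2 ✓
(2,1)B 1/1 ✓
(2,2)B 4/4 ✓
(2,3)B 6/6 ✓
(2,4)B 7/7 ✓
(2,5)B 7/7 ✓
(2,6)B 4/4 ✓
(3,3)B 5/6 ✓
(3,4)B 6/6 ✓
(3,5)B 6/6 ✓
(3,6)B 4/4 ✓
(4,1)A 3/3 ✓
(4,2)A 4/6 ✓
(4,3)B 3/6 ✓
(4,6)B 4/4 ✓
(5,1)A 3/3 ✓
(5,2)A 4/5 ✓
(5,3)A 2/4 ✓
(5,4)B 2/3 ✓
(5,5)B 3/3 ✓
(5,6)B 2/2 ✓
All meet the threshold, so the configuration is stable.

Yes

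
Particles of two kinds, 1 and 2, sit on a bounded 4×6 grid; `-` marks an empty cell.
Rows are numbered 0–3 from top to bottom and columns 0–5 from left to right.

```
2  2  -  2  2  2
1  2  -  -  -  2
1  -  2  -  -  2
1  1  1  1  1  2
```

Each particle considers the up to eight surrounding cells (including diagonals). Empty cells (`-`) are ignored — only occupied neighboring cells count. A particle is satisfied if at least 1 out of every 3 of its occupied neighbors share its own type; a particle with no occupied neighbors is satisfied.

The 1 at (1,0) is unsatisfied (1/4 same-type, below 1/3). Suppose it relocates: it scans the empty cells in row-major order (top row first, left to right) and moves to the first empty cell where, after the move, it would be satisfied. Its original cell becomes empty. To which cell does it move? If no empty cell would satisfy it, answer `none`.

(2,1)

Vacating (1,0). Empty cells in order:
  (0,2): 0/3 same-type → still unsatisfied.
  (1,2): 0/4 same-type → still unsatisfied.
  (1,3): 0/3 same-type → still unsatisfied.
  (1,4): 0/5 same-type → still unsatisfied.
  (2,1): 4/6 same-type → satisfied — stop here.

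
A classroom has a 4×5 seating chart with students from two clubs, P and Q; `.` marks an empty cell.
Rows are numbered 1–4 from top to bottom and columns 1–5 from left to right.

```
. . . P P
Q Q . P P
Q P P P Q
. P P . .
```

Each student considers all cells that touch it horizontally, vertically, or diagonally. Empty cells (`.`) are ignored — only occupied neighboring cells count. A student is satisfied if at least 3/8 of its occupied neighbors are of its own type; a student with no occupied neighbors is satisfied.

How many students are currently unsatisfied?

Row 1: (1,4)P 3/3 ok · (1,5)P 3/3 ok
Row 2: (2,1)Q 2/3 ok · (2,2)Q 2/4 ok · (2,4)P 5/6 ok · (2,5)P 4/5 ok
Row 3: (3,1)Q 2/4 ok · (3,2)P 3/6 ok · (3,3)P 5/6 ok · (3,4)P 4/5 ok · (3,5)Q 0/3 unhappy
Row 4: (4,2)P 3/4 ok · (4,3)P 4/4 ok
Unsatisfied: (3,5) — 1 in total.

1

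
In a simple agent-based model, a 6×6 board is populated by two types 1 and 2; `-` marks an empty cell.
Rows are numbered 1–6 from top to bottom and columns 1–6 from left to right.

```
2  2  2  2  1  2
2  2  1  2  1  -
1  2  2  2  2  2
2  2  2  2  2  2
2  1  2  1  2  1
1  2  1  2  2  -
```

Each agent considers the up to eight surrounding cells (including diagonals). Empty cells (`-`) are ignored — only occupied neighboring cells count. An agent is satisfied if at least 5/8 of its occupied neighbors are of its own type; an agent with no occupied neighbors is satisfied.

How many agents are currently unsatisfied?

16

Row 1: (1,1)2 3/3 satisfied · (1,2)2 4/5 satisfied · (1,3)2 4/5 satisfied · (1,4)2 2/5 not · (1,5)1 1/4 not · (1,6)2 0/2 not
Row 2: (2,1)2 4/5 satisfied · (2,2)2 6/8 satisfied · (2,3)1 0/8 not · (2,4)2 5/8 satisfied · (2,5)1 1/7 not
Row 3: (3,1)1 0/5 not · (3,2)2 6/8 satisfied · (3,3)2 7/8 satisfied · (3,4)2 6/8 satisfied · (3,5)2 6/7 satisfied · (3,6)2 3/4 satisfied
Row 4: (4,1)2 3/5 not · (4,2)2 6/8 satisfied · (4,3)2 6/8 satisfied · (4,4)2 7/8 satisfied · (4,5)2 6/8 satisfied · (4,6)2 4/5 satisfied
Row 5: (5,1)2 3/5 not · (5,2)1 2/8 not · (5,3)2 5/8 satisfied · (5,4)1 1/8 not · (5,5)2 5/7 satisfied · (5,6)1 0/4 not
Row 6: (6,1)1 1/3 not · (6,2)2 2/5 not · (6,3)1 2/5 not · (6,4)2 3/5 not · (6,5)2 2/4 not
Unsatisfied: (1,4), (1,5), (1,6), (2,3), (2,5), (3,1), (4,1), (5,1), (5,2), (5,4), (5,6), (6,1), (6,2), (6,3), (6,4), (6,5) — 16 in total.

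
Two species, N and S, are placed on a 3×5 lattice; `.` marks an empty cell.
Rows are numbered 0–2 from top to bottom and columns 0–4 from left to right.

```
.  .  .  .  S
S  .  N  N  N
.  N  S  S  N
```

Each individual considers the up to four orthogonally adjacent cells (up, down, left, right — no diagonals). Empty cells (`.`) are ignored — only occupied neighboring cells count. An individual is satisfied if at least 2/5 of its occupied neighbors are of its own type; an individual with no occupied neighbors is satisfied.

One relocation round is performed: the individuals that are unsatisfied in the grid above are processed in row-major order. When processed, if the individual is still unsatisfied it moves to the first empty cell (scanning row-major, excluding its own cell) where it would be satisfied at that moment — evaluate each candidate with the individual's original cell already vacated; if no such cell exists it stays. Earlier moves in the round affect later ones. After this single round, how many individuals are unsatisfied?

1

Initially unsatisfied (in order): (0,4), (2,1), (2,2), (2,3).
  (0,4) → (0,0).
  (2,1) → (0,2).
  (2,2): now satisfied by earlier moves; stays.
  (2,3) → (0,1).
Resulting grid:
S S N . .
S . N N N
. . S . N
Unsatisfied now: (2,2).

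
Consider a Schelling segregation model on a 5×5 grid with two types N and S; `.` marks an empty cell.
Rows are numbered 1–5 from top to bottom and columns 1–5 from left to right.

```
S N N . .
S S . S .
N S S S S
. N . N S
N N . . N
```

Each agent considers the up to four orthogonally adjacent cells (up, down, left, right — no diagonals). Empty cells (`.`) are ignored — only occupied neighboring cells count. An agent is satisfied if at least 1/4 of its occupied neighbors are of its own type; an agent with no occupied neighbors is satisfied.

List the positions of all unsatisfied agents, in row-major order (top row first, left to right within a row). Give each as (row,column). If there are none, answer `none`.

(1,1)S 1/2 satisfied
(1,2)N 1/3 satisfied
(1,3)N 1/1 satisfied
(2,1)S 2/3 satisfied
(2,2)S 2/3 satisfied
(2,4)S 1/1 satisfied
(3,1)N 0/2 not
(3,2)S 2/4 satisfied
(3,3)S 2/2 satisfied
(3,4)S 3/4 satisfied
(3,5)S 2/2 satisfied
(4,2)N 1/2 satisfied
(4,4)N 0/2 not
(4,5)S 1/3 satisfied
(5,1)N 1/1 satisfied
(5,2)N 2/2 satisfied
(5,5)N 0/1 not

(3,1), (4,4), (5,5)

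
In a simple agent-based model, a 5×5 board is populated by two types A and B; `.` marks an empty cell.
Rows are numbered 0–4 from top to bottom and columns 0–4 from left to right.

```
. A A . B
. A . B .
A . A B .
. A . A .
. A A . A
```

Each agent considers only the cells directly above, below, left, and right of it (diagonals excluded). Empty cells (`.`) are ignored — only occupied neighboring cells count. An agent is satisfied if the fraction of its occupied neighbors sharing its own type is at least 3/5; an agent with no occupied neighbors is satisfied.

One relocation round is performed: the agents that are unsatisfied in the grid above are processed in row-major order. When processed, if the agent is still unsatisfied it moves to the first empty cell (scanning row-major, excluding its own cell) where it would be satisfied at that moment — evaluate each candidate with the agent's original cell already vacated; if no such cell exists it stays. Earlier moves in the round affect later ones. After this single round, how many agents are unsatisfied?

1

Initially unsatisfied (in order): (2,2), (2,3), (3,3).
  (2,2) → (0,0).
  (2,3) → (0,3).
  (3,3): now satisfied by earlier moves; stays.
Resulting grid:
A A A B B
. A . B .
A . . . .
. A . A .
. A A . A
Unsatisfied now: (0,2).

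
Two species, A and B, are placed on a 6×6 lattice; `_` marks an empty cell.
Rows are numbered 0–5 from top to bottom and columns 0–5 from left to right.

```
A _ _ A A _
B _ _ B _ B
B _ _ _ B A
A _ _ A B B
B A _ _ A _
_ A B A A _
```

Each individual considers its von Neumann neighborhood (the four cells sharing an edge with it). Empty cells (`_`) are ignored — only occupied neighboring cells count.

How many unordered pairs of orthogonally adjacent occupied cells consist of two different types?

12

Scan each occupied cell's neighbors to the right and below so each pair is counted once.
From row 0: 2 unlike of 3 pairs (running 2/3).
From row 1: 1 unlike of 2 pairs (running 3/5).
From row 2: 3 unlike of 4 pairs (running 6/9).
From row 3: 3 unlike of 4 pairs (running 9/13).
From row 4: 1 unlike of 3 pairs (running 10/16).
From row 5: 2 unlike of 3 pairs (running 12/19).
Total adjacent occupied pairs: 19; unlike-type pairs: 12.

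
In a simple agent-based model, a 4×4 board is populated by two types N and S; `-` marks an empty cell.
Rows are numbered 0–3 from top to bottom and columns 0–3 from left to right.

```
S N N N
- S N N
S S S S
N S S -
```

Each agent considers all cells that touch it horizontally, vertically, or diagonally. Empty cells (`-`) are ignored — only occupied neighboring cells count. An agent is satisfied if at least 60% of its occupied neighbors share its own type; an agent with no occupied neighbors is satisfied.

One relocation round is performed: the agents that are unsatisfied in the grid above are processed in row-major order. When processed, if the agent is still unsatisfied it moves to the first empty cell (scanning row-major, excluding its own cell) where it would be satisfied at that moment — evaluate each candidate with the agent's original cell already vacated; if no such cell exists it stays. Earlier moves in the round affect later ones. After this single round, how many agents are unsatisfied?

2

Initially unsatisfied (in order): (0,0), (0,1), (1,1), (1,2), (2,3), (3,0).
  (0,0) → (1,0).
  (0,1): no empty cell satisfies it; stays.
  (1,1) → (3,3).
  (1,2): no empty cell satisfies it; stays.
  (2,3): now satisfied by earlier moves; stays.
  (3,0): no empty cell satisfies it; stays.
Resulting grid:
- N N N
S - N N
S S S S
N S S S
Unsatisfied now: (1,2), (3,0).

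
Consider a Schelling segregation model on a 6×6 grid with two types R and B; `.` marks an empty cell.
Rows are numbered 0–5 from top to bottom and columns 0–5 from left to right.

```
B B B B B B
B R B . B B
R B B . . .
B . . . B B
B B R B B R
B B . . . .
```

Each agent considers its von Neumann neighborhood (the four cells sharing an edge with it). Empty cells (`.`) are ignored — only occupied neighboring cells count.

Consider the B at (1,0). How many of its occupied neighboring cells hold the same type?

1

Occupied neighbors of (1,0): (0,0)=B, (2,0)=R, (1,1)=R.
Same type (B): 1 of 3.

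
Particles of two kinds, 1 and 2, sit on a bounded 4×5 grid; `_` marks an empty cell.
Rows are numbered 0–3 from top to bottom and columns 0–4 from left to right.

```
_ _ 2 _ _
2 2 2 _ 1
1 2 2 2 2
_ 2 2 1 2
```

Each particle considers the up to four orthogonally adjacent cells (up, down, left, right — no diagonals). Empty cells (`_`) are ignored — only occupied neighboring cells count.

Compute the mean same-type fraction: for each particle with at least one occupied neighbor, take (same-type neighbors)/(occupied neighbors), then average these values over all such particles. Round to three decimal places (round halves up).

Row 0: (0,2)2 1/1
Row 1: (1,0)2 1/2 · (1,1)2 3/3 · (1,2)2 3/3 · (1,4)1 0/1
Row 2: (2,0)1 0/2 · (2,1)2 3/4 · (2,2)2 4/4 · (2,3)2 2/3 · (2,4)2 2/3
Row 3: (3,1)2 2/2 · (3,2)2 2/3 · (3,3)1 0/3 · (3,4)2 1/2
Sum over 14 particles: 1/1 + 1/2 + 3/3 + 3/3 + 0/1 + 0/2 + 3/4 + 4/4 + 2/3 + 2/3 + 2/2 + 2/3 + 0/3 + 1/2 = 35/4; mean = 35/4 ÷ 14 = 5/8 = 0.625 → 0.625.

0.625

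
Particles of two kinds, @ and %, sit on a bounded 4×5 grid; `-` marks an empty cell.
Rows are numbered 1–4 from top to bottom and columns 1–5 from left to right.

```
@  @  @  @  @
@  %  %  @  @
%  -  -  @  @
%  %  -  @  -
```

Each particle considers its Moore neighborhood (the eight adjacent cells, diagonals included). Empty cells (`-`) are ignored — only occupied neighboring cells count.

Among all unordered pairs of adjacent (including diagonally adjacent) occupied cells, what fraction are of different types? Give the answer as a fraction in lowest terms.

Scan each occupied cell's neighbors to the right and below (and the two forward diagonals) so each pair is counted once.
Row 1: @(1,1)–@(1,2)= @(1,1)–@(2,1)= @(1,1)–%(2,2)≠ @(1,2)–@(1,3)= @(1,2)–%(2,2)≠ @(1,2)–%(2,3)≠ @(1,2)–@(2,1)= @(1,3)–@(1,4)= @(1,3)–%(2,3)≠ @(1,3)–@(2,4)= @(1,3)–%(2,2)≠ @(1,4)–@(1,5)= @(1,4)–@(2,4)= @(1,4)–@(2,5)= @(1,4)–%(2,3)≠ @(1,5)–@(2,5)= @(1,5)–@(2,4)=  → 6/17 unlike.
Row 2: @(2,1)–%(2,2)≠ @(2,1)–%(3,1)≠ %(2,2)–%(2,3)= %(2,2)–%(3,1)= %(2,3)–@(2,4)≠ %(2,3)–@(3,4)≠ @(2,4)–@(2,5)= @(2,4)–@(3,4)= @(2,4)–@(3,5)= @(2,5)–@(3,5)= @(2,5)–@(3,4)=  → 4/11 unlike.
Row 3: %(3,1)–%(4,1)= %(3,1)–%(4,2)= @(3,4)–@(3,5)= @(3,4)–@(4,4)= @(3,5)–@(4,4)=  → 0/5 unlike.
Row 4: %(4,1)–%(4,2)=  → 0/1 unlike.
Total adjacent occupied pairs: 34; unlike-type pairs: 10.
10/34 reduces to 5/17.

5/17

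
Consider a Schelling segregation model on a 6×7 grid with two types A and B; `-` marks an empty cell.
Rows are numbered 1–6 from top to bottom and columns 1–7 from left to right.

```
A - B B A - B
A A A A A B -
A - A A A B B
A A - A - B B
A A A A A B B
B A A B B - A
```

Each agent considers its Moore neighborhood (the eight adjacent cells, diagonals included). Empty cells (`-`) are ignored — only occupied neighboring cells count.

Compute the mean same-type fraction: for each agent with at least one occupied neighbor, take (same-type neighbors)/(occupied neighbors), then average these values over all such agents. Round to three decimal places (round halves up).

0.699

(1,1)A 2/2
(1,3)B 1/4
(1,4)B 1/5
(1,5)A 2/4
(1,7)B 1/1
(2,1)A 3/3
(2,2)A 5/6
(2,3)A 4/6
(2,4)A 6/8
(2,5)A 4/7
(2,6)B 3/6
(3,1)A 4/4
(3,3)A 6/6
(3,4)A 6/6
(3,5)A 4/7
(3,6)B 4/6
(3,7)B 4/4
(4,1)A 4/4
(4,2)A 6/6
(4,4)A 6/6
(4,6)B 5/7
(4,7)B 5/5
(5,1)A 4/5
(5,2)A 6/7
(5,3)A 6/7
(5,4)A 4/6
(5,5)A 2/6
(5,6)B 4/6
(5,7)B 3/4
(6,1)B 0/3
(6,2)A 4/5
(6,3)A 4/5
(6,4)B 1/5
(6,5)B 2/4
(6,7)A 0/2
Sum over 35 agents: 2/2 + 1/4 + 1/5 + 2/4 + 1/1 + 3/3 + 5/6 + 4/6 + 6/8 + 4/7 + 3/6 + 4/4 + 6/6 + 6/6 + 4/7 + 4/6 + 4/4 + 4/4 + 6/6 + 6/6 + 5/7 + 5/5 + 4/5 + 6/7 + 6/7 + 4/6 + 2/6 + 4/6 + 3/4 + 0/3 + 4/5 + 4/5 + 1/5 + 2/4 + 0/2 = 10271/420; mean = 10271/420 ÷ 35 = 10271/14700 = 0.698707… → 0.699.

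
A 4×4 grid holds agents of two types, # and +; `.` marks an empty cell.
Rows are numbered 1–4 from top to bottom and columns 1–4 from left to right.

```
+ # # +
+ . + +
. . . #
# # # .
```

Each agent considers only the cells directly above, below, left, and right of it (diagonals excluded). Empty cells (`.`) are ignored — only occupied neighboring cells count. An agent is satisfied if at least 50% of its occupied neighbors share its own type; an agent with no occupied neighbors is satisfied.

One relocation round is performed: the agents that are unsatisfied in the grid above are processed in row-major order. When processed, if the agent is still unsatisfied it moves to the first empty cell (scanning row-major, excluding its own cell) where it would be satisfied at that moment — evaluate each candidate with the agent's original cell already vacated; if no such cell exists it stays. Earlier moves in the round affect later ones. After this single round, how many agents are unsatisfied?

Initially unsatisfied (in order): (1,3), (3,4).
  (1,3) → (3,1).
  (3,4) → (3,2).
Resulting grid:
+ # . +
+ . + +
# # . .
# # # .
Unsatisfied now: (1,2).

1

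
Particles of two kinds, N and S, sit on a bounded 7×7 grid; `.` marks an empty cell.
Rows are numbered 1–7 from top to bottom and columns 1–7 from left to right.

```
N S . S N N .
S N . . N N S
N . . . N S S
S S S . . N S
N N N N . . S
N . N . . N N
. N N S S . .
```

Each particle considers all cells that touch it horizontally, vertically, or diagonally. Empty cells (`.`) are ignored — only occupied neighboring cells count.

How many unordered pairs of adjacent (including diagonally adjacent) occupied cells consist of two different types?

32

Scan each occupied cell's neighbors to the right and below (and the two forward diagonals) so each pair is counted once.
From row 1: 6 unlike of 13 pairs (running 6/13).
From row 2: 6 unlike of 12 pairs (running 12/25).
From row 3: 5 unlike of 9 pairs (running 17/34).
From row 4: 10 unlike of 13 pairs (running 27/47).
From row 5: 2 unlike of 10 pairs (running 29/57).
From row 6: 2 unlike of 6 pairs (running 31/63).
From row 7: 1 unlike of 3 pairs (running 32/66).
Total adjacent occupied pairs: 66; unlike-type pairs: 32.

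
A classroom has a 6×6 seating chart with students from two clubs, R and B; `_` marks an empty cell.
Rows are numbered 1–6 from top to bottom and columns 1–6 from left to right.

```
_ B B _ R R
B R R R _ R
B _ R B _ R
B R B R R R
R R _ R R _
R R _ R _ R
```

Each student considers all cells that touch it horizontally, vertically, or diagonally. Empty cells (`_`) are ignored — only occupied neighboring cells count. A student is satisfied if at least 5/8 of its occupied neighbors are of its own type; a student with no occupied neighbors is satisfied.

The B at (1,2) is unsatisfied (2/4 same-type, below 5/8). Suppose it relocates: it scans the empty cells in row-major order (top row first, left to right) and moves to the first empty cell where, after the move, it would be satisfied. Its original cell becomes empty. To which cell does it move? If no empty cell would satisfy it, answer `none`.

none

Vacating (1,2). Empty cells in order:
  (1,1): 1/2 same-type → still unsatisfied.
  (1,4): 1/4 same-type → still unsatisfied.
  (2,5): 1/6 same-type → still unsatisfied.
  (3,2): 4/8 same-type → still unsatisfied.
  (3,5): 1/7 same-type → still unsatisfied.
  (5,3): 1/7 same-type → still unsatisfied.
  (5,6): 0/4 same-type → still unsatisfied.
  (6,3): 0/4 same-type → still unsatisfied.
  (6,5): 0/4 same-type → still unsatisfied.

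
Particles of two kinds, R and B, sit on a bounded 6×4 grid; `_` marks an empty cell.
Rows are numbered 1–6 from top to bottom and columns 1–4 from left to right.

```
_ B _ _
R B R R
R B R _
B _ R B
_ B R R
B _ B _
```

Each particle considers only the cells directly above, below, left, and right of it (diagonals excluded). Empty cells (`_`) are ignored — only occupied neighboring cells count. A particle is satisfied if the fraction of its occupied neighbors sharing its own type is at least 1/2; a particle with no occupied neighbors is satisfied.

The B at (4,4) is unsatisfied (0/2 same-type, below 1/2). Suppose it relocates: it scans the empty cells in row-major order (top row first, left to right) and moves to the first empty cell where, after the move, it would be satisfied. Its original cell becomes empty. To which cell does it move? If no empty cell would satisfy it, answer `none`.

(1,1)

Vacating (4,4). Empty cells in order:
  (1,1): 1/2 same-type → satisfied — stop here.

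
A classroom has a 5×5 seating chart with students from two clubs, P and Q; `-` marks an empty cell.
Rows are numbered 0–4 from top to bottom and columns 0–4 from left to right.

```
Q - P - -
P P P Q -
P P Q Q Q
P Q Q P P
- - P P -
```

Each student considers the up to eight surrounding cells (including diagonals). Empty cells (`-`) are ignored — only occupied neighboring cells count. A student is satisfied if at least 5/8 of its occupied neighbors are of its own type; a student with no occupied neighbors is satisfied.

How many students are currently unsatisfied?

Row 0: (0,0)Q 0/2 not · (0,2)P 2/3 satisfied
Row 1: (1,0)P 3/4 satisfied · (1,1)P 5/7 satisfied · (1,2)P 3/6 not · (1,3)Q 3/5 not
Row 2: (2,0)P 4/5 satisfied · (2,1)P 5/8 satisfied · (2,2)Q 4/8 not · (2,3)Q 4/7 not · (2,4)Q 2/4 not
Row 3: (3,0)P 2/3 satisfied · (3,1)Q 2/6 not · (3,2)Q 3/7 not · (3,3)P 3/7 not · (3,4)P 2/4 not
Row 4: (4,2)P 2/4 not · (4,3)P 3/4 satisfied
Unsatisfied: (0,0), (1,2), (1,3), (2,2), (2,3), (2,4), (3,1), (3,2), (3,3), (3,4), (4,2) — 11 in total.

11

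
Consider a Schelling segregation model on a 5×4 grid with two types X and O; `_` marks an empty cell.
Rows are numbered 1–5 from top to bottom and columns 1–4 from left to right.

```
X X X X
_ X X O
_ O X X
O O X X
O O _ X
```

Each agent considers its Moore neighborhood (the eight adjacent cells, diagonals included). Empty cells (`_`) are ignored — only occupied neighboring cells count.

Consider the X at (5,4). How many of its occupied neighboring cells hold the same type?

2

Occupied neighbors of (5,4): (4,3)=X, (4,4)=X.
Same type (X): 2 of 2.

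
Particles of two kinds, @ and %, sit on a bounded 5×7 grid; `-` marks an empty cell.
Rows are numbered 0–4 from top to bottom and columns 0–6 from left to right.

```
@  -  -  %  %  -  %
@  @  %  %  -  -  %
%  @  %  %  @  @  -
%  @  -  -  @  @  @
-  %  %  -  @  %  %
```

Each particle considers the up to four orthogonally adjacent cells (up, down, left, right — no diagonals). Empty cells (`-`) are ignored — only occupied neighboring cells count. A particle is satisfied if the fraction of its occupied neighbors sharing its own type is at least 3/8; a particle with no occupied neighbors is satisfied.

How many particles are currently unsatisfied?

3

(0,0)@ 1/1 ✓
(0,3)% 2/2 ✓
(0,4)% 1/1 ✓
(0,6)% 1/1 ✓
(1,0)@ 2/3 ✓
(1,1)@ 2/3 ✓
(1,2)% 2/3 ✓
(1,3)% 3/3 ✓
(1,6)% 1/1 ✓
(2,0)% 1/3 ✗
(2,1)@ 2/4 ✓
(2,2)% 2/3 ✓
(2,3)% 2/3 ✓
(2,4)@ 2/3 ✓
(2,5)@ 2/2 ✓
(3,0)% 1/2 ✓
(3,1)@ 1/3 ✗
(3,4)@ 3/3 ✓
(3,5)@ 3/4 ✓
(3,6)@ 1/2 ✓
(4,1)% 1/2 ✓
(4,2)% 1/1 ✓
(4,4)@ 1/2 ✓
(4,5)% 1/3 ✗
(4,6)% 1/2 ✓
Unsatisfied: (2,0), (3,1), (4,5) — 3 in total.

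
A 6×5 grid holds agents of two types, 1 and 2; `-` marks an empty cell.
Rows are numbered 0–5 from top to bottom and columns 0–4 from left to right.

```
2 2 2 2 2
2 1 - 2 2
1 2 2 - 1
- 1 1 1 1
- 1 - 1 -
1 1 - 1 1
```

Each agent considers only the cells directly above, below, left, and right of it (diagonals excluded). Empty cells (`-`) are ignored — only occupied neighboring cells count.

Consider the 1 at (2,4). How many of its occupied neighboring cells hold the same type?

1

Occupied neighbors of (2,4): (1,4)=2, (3,4)=1.
Same type (1): 1 of 2.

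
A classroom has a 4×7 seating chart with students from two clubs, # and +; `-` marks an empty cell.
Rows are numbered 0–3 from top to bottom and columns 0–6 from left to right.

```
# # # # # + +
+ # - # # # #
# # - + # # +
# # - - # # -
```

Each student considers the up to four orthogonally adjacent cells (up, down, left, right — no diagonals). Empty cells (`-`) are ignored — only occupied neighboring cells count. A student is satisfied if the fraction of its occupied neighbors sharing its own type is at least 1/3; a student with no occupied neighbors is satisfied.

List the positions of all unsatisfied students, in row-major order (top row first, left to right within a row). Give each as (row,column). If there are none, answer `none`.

(0,0)# 1/2 ✓
(0,1)# 3/3 ✓
(0,2)# 2/2 ✓
(0,3)# 3/3 ✓
(0,4)# 2/3 ✓
(0,5)+ 1/3 ✓
(0,6)+ 1/2 ✓
(1,0)+ 0/3 ✗
(1,1)# 2/3 ✓
(1,3)# 2/3 ✓
(1,4)# 4/4 ✓
(1,5)# 3/4 ✓
(1,6)# 1/3 ✓
(2,0)# 2/3 ✓
(2,1)# 3/3 ✓
(2,3)+ 0/2 ✗
(2,4)# 3/4 ✓
(2,5)# 3/4 ✓
(2,6)+ 0/2 ✗
(3,0)# 2/2 ✓
(3,1)# 2/2 ✓
(3,4)# 2/2 ✓
(3,5)# 2/2 ✓

(1,0), (2,3), (2,6)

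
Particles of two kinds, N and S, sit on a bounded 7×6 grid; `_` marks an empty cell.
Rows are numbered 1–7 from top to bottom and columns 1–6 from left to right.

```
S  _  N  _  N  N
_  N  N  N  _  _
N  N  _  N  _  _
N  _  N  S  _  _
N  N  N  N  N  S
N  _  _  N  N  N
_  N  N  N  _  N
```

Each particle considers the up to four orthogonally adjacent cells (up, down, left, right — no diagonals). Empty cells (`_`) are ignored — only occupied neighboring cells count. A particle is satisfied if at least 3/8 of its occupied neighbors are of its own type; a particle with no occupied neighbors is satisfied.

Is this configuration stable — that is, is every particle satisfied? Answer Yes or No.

Row 1: (1,1)S 0/0 ✓ · (1,3)N 1/1 ✓ · (1,5)N 1/1 ✓ · (1,6)N 1/1 ✓
Row 2: (2,2)N 2/2 ✓ · (2,3)N 3/3 ✓ · (2,4)N 2/2 ✓
Row 3: (3,1)N 2/2 ✓ · (3,2)N 2/2 ✓ · (3,4)N 1/2 ✓
Row 4: (4,1)N 2/2 ✓ · (4,3)N 1/2 ✓ · (4,4)S 0/3 ✗
Row 5: (5,1)N 3/3 ✓ · (5,2)N 2/2 ✓ · (5,3)N 3/3 ✓ · (5,4)N 3/4 ✓ · (5,5)N 2/3 ✓ · (5,6)S 0/2 ✗
Row 6: (6,1)N 1/1 ✓ · (6,4)N 3/3 ✓ · (6,5)N 3/3 ✓ · (6,6)N 2/3 ✓
Row 7: (7,2)N 1/1 ✓ · (7,3)N 2/2 ✓ · (7,4)N 2/2 ✓ · (7,6)N 1/1 ✓
For instance (4,4) has only 0/3 same-type neighbors, below 3/8.

No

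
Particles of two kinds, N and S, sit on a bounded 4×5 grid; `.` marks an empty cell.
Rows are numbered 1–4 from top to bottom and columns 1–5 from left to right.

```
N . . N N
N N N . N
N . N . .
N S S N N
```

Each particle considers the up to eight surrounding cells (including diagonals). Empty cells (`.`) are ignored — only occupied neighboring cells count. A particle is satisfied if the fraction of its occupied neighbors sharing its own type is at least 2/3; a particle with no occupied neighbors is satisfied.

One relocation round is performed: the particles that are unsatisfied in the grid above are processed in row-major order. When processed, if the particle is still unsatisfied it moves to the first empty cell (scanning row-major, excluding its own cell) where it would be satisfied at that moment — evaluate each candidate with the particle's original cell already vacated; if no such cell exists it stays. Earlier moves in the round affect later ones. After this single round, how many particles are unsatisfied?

3

Initially unsatisfied (in order): (3,3), (4,1), (4,2), (4,3).
  (3,3) → (1,2).
  (4,1) → (1,3).
  (4,2): no empty cell satisfies it; stays.
  (4,3): no empty cell satisfies it; stays.
Resulting grid:
N N N N N
N N N . N
N . . . .
. S S N N
Unsatisfied now: (4,2), (4,3), (4,4).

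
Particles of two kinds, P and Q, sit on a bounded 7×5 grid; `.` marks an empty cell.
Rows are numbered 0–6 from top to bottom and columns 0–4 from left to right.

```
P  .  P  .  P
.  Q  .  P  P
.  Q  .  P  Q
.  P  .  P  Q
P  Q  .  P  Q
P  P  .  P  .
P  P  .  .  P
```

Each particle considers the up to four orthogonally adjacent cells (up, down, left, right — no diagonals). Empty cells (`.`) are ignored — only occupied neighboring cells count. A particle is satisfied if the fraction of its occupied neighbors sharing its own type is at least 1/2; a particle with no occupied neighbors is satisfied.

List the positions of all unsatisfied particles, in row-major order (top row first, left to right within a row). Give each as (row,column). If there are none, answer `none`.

Row 0: (0,0)P 0/0 ok · (0,2)P 0/0 ok · (0,4)P 1/1 ok
Row 1: (1,1)Q 1/1 ok · (1,3)P 2/2 ok · (1,4)P 2/3 ok
Row 2: (2,1)Q 1/2 ok · (2,3)P 2/3 ok · (2,4)Q 1/3 unhappy
Row 3: (3,1)P 0/2 unhappy · (3,3)P 2/3 ok · (3,4)Q 2/3 ok
Row 4: (4,0)P 1/2 ok · (4,1)Q 0/3 unhappy · (4,3)P 2/3 ok · (4,4)Q 1/2 ok
Row 5: (5,0)P 3/3 ok · (5,1)P 2/3 ok · (5,3)P 1/1 ok
Row 6: (6,0)P 2/2 ok · (6,1)P 2/2 ok · (6,4)P 0/0 ok

(2,4), (3,1), (4,1)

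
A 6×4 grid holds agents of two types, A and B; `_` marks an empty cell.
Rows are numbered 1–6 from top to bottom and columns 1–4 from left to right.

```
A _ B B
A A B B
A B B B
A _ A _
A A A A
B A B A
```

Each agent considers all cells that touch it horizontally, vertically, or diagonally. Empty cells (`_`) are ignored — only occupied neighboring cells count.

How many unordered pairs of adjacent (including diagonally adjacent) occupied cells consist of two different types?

Scan each occupied cell's neighbors to the right and below (and the two forward diagonals) so each pair is counted once.
From row 1: 1 unlike of 8 pairs (running 1/8).
From row 2: 4 unlike of 13 pairs (running 5/21).
From row 3: 5 unlike of 8 pairs (running 10/29).
From row 4: 0 unlike of 5 pairs (running 10/34).
From row 5: 5 unlike of 13 pairs (running 15/47).
From row 6: 3 unlike of 3 pairs (running 18/50).
Total adjacent occupied pairs: 50; unlike-type pairs: 18.

18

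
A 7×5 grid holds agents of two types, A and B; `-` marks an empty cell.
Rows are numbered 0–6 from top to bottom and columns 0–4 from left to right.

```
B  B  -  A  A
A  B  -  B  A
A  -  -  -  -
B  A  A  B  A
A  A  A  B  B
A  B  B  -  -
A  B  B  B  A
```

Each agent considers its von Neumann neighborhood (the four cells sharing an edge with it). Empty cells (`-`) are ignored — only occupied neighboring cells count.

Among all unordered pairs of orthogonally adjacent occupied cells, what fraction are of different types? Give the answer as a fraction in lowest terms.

16/35

Scan each occupied cell's neighbors to the right and below so each pair is counted once.
From row 0: 2 unlike of 6 pairs (running 2/6).
From row 1: 2 unlike of 3 pairs (running 4/9).
From row 2: 1 unlike of 1 pairs (running 5/10).
From row 3: 5 unlike of 9 pairs (running 10/19).
From row 4: 3 unlike of 7 pairs (running 13/26).
From row 5: 1 unlike of 5 pairs (running 14/31).
From row 6: 2 unlike of 4 pairs (running 16/35).
Total adjacent occupied pairs: 35; unlike-type pairs: 16.
16/35 is already in lowest terms.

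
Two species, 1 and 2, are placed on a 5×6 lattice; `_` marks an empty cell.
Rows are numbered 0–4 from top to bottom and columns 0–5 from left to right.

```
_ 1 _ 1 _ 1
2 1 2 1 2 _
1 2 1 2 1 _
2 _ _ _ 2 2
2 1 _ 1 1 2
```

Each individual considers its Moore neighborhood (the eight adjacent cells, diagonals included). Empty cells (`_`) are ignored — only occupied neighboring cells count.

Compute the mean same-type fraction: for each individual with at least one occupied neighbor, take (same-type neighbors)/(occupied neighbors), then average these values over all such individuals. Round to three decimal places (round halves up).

(0,1)1 1/3
(0,3)1 1/3
(0,5)1 0/1
(1,0)2 1/4
(1,1)1 3/6
(1,2)2 2/7
(1,3)1 3/6
(1,4)2 1/5
(2,0)1 1/4
(2,1)2 3/6
(2,2)1 2/5
(2,3)2 3/6
(2,4)1 1/5
(3,0)2 2/4
(3,4)2 3/6
(3,5)2 2/4
(4,0)2 1/2
(4,1)1 0/2
(4,3)1 1/2
(4,4)1 1/4
(4,5)2 2/3
Sum over 21 individuals: 1/3 + 1/3 + 0/1 + 1/4 + 3/6 + 2/7 + 3/6 + 1/5 + 1/4 + 3/6 + 2/5 + 3/6 + 1/5 + 2/4 + 3/6 + 2/4 + 1/2 + 0/2 + 1/2 + 1/4 + 2/3 = 3221/420; mean = 3221/420 ÷ 21 = 3221/8820 = 0.365192… → 0.365.

0.365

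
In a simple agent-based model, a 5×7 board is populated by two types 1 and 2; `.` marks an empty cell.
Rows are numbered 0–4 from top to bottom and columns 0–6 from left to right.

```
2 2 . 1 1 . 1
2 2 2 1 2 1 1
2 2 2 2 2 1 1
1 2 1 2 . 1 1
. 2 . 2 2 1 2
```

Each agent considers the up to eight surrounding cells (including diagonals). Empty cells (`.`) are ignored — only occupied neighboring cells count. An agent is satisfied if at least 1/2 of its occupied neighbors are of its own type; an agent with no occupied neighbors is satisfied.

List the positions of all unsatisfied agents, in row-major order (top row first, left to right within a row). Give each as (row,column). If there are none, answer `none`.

(1,3), (1,4), (2,4), (3,0), (3,2), (4,1), (4,6)

Row 0: (0,0)2 3/3 ok · (0,1)2 4/4 ok · (0,3)1 2/4 ok · (0,4)1 3/4 ok · (0,6)1 2/2 ok
Row 1: (1,0)2 5/5 ok · (1,1)2 7/7 ok · (1,2)2 5/7 ok · (1,3)1 2/7 unhappy · (1,4)2 2/7 unhappy · (1,5)1 5/7 ok · (1,6)1 4/4 ok
Row 2: (2,0)2 4/5 ok · (2,1)2 6/8 ok · (2,2)2 6/8 ok · (2,3)2 5/7 ok · (2,4)2 3/7 unhappy · (2,5)1 5/7 ok · (2,6)1 5/5 ok
Row 3: (3,0)1 0/4 unhappy · (3,1)2 4/6 ok · (3,2)1 0/7 unhappy · (3,3)2 5/6 ok · (3,5)1 4/7 ok · (3,6)1 4/5 ok
Row 4: (4,1)2 1/3 unhappy · (4,3)2 2/3 ok · (4,4)2 2/4 ok · (4,5)1 2/4 ok · (4,6)2 0/3 unhappy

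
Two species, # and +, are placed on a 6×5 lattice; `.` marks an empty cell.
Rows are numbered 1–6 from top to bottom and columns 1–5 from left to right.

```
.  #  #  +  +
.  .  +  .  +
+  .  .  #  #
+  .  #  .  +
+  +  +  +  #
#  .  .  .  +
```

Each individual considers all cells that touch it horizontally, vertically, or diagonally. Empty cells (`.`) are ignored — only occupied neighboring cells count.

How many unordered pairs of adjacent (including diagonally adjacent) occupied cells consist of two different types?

Scan each occupied cell's neighbors to the right and below (and the two forward diagonals) so each pair is counted once.
From row 1: 3 unlike of 8 pairs (running 3/8).
From row 2: 3 unlike of 3 pairs (running 6/11).
From row 3: 2 unlike of 5 pairs (running 8/16).
From row 4: 4 unlike of 7 pairs (running 12/23).
From row 5: 4 unlike of 8 pairs (running 16/31).
Total adjacent occupied pairs: 31; unlike-type pairs: 16.

16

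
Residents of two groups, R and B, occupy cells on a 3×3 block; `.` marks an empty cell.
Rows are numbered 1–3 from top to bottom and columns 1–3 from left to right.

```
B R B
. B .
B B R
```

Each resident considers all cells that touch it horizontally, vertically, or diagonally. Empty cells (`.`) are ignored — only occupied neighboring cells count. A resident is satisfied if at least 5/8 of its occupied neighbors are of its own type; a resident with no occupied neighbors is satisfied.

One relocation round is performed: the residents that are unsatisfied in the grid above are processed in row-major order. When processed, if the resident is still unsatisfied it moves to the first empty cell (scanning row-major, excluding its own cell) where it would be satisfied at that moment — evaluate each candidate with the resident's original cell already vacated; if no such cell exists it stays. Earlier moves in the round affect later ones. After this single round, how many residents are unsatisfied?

Initially unsatisfied (in order): (1,1), (1,2), (1,3), (3,3).
  (1,1) → (2,1).
  (1,2): no empty cell satisfies it; stays.
  (1,3) → (1,1).
  (3,3): no empty cell satisfies it; stays.
Resulting grid:
B R .
B B .
B B R
Unsatisfied now: (1,2), (3,3).

2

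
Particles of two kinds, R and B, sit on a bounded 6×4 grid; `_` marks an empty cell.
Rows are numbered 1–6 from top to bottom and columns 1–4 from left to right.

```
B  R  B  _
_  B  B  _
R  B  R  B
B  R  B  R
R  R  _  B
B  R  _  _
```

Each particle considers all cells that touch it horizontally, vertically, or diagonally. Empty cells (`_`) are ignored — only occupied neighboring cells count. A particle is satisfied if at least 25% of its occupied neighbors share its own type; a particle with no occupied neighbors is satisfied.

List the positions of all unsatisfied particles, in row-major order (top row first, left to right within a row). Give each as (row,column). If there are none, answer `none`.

(1,2), (4,1), (6,1)

(1,1)B 1/2 ✓
(1,2)R 0/4 ✗
(1,3)B 2/3 ✓
(2,2)B 4/7 ✓
(2,3)B 4/6 ✓
(3,1)R 1/4 ✓
(3,2)B 4/7 ✓
(3,3)R 2/7 ✓
(3,4)B 2/4 ✓
(4,1)B 1/5 ✗
(4,2)R 4/7 ✓
(4,3)B 3/7 ✓
(4,4)R 1/4 ✓
(5,1)R 3/5 ✓
(5,2)R 3/6 ✓
(5,4)B 1/2 ✓
(6,1)B 0/3 ✗
(6,2)R 2/3 ✓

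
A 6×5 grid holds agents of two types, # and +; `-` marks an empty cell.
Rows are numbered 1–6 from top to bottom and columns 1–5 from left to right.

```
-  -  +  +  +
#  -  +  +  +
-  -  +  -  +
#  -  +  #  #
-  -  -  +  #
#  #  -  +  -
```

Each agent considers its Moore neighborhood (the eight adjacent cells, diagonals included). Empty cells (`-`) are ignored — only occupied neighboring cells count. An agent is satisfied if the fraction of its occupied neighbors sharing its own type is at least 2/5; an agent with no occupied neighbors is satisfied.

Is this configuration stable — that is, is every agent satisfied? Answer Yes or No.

No

(1,3)+ 3/3 ok
(1,4)+ 5/5 ok
(1,5)+ 3/3 ok
(2,1)# 0/0 ok
(2,3)+ 4/4 ok
(2,4)+ 7/7 ok
(2,5)+ 4/4 ok
(3,3)+ 3/4 ok
(3,5)+ 2/4 ok
(4,1)# 0/0 ok
(4,3)+ 2/3 ok
(4,4)# 2/6 unhappy
(4,5)# 2/4 ok
(5,4)+ 2/5 ok
(5,5)# 2/4 ok
(6,1)# 1/1 ok
(6,2)# 1/1 ok
(6,4)+ 1/2 ok
For instance (4,4) has only 2/6 same-type neighbors, below 2/5.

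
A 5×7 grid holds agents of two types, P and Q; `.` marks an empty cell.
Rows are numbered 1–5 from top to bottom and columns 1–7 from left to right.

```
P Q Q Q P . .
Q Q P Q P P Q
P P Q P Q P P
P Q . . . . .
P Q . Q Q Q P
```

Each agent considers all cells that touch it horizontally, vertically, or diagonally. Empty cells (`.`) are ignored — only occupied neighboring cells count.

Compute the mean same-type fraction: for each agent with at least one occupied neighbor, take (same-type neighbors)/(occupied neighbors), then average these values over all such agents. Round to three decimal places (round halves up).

0.462

(1,1)P 0/3
(1,2)Q 3/5
(1,3)Q 4/5
(1,4)Q 2/5
(1,5)P 2/4
(2,1)Q 2/5
(2,2)Q 4/8
(2,3)P 2/8
(2,4)Q 4/8
(2,5)P 4/7
(2,6)P 4/6
(2,7)Q 0/3
(3,1)P 2/5
(3,2)P 3/7
(3,3)Q 3/6
(3,4)P 2/5
(3,5)Q 1/5
(3,6)P 3/5
(3,7)P 2/3
(4,1)P 3/5
(4,2)Q 2/6
(5,1)P 1/3
(5,2)Q 1/3
(5,4)Q 1/1
(5,5)Q 2/2
(5,6)Q 1/2
(5,7)P 0/1
Sum over 27 agents: 0/3 + 3/5 + 4/5 + 2/5 + 2/4 + 2/5 + 4/8 + 2/8 + 4/8 + 4/7 + 4/6 + 0/3 + 2/5 + 3/7 + 3/6 + 2/5 + 1/5 + 3/5 + 2/3 + 3/5 + 2/6 + 1/3 + 1/3 + 1/1 + 2/2 + 1/2 + 0/1 = 749/60; mean = 749/60 ÷ 27 = 749/1620 = 0.462345… → 0.462.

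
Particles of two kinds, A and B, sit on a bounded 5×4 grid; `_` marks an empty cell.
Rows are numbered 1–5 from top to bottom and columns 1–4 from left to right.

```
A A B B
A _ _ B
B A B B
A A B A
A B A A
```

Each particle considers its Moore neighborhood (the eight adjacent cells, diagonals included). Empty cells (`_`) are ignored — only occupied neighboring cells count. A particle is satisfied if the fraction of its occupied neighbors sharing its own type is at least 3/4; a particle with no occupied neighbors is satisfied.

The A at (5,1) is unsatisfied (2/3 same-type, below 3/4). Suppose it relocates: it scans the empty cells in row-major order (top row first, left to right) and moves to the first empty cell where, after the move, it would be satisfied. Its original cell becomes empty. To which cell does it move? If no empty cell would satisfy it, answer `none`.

Vacating (5,1). Empty cells in order:
  (2,2): 4/7 same-type → still unsatisfied.
  (2,3): 2/7 same-type → still unsatisfied.

none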